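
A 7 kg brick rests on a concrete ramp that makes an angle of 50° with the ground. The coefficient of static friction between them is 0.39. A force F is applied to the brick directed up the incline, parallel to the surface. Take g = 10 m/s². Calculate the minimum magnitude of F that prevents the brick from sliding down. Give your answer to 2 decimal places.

The normal force is N = mg cos 50° = 44.995 N. With F at its minimum the brick is on the verge of sliding down, so static friction is at its maximum μ_s N = 0.39 × 44.995 = 17.548 N and acts up the slope.
Equilibrium along the incline: F + μ_s N = mg sin 50°, so F = 53.623 − 17.548 = 36.075 N.

36.08 N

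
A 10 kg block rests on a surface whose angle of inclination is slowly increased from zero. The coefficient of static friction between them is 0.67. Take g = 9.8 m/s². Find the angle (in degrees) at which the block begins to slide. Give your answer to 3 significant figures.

33.8°

At the threshold of sliding, static friction is at its maximum μ_s N and exactly balances the weight component along the incline: mg sin θ = μ_s mg cos θ.
Hence tan θ = μ_s = 0.67, so θ = arctan(0.67) = 33.8221°.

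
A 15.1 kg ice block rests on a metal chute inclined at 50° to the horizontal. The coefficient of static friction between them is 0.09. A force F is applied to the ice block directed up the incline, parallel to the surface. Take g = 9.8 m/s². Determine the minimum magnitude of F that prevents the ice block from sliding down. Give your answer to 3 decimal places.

The normal force is N = mg cos 50° = 95.120 N. With F at its minimum the ice block is on the verge of sliding down, so static friction is at its maximum μ_s N = 0.09 × 95.120 = 8.561 N and acts up the slope.
Equilibrium along the incline: F + μ_s N = mg sin 50°, so F = 113.359 − 8.561 = 104.798 N.

104.798 N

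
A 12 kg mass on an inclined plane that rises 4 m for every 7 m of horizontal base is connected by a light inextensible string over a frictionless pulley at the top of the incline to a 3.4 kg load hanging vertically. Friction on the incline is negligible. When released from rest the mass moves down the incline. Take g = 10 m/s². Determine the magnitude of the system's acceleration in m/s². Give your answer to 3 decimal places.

1.658 m/s²

For the mass on the incline: the weight component along the slope is m₁g sin 29.74° = 12 × 10 × 0.4961 = 59.532 N and the normal force is N = m₁g cos 29.74° = 104.189 N.
Newton's second law for the mass (down-slope positive): 59.532 − T = 12 a. For the hanging load (upward positive): T − 3.4 × 10 = 3.4 a.
Adding the two equations eliminates T: 25.532 = 15.4 a, so a = 1.6579 m/s².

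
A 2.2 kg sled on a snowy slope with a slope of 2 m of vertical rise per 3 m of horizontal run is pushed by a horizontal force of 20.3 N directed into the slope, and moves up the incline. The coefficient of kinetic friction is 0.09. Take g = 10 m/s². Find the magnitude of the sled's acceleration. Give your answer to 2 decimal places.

The horizontal push has components F cos 33.69° = 20.3 × 0.8321 = 16.892 N up the incline and F sin 33.69° = 20.3 × 0.5547 = 11.260 N pressing into the surface.
The normal force is therefore N = mg cos 33.69° + F sin 33.69° = 18.306 + 11.260 = 29.566 N, and kinetic friction down the slope is μN = 0.09 × 29.566 = 2.661 N.
Along the incline: F cos 33.69° − mg sin 33.69° − μN = ma, so 16.892 − 12.203 − 2.661 = 2.2 a, giving a = 0.9218 m/s².

0.92 m/s²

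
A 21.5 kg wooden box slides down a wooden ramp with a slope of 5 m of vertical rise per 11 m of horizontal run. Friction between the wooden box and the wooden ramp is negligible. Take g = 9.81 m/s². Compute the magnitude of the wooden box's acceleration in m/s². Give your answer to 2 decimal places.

4.06 m/s²

Resolving the weight along the incline: the component pulling the wooden box down the slope is mg sin 24.44° = 21.5 × 9.81 × 0.4138 = 87.277 N, and the normal force is N = mg cos 24.44° = 21.5 × 9.81 × 0.9104 = 192.017 N.
With no friction the net force along the incline is 87.277 N, so a = g sin 24.44° = 87.277 / 21.5 = 4.0594 m/s².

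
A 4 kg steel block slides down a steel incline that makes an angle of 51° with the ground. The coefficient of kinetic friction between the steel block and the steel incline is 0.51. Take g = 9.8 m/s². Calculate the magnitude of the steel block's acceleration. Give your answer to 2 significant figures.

Resolving the weight along the incline: the component pulling the steel block down the slope is mg sin 51° = 4 × 9.8 × 0.7771 = 30.462 N, and the normal force is N = mg cos 51° = 4 × 9.8 × 0.6293 = 24.669 N.
Kinetic friction acts up the slope with magnitude f = μN = 0.51 × 24.669 = 12.581 N.
Net force along the incline is 30.462 − 12.581 = 17.881 N, so a = 17.881 / 4 = 4.4703 m/s².

4.5 m/s²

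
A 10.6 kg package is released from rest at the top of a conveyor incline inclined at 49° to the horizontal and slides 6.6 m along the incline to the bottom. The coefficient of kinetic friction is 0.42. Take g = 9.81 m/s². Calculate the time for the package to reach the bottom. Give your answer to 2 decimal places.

1.68 s

The weight component along the incline is mg sin 49° = 78.479 N and the normal force is N = mg cos 49° = 68.221 N.
Friction up the slope is f = μN = 0.42 × 68.221 = 28.653 N, so the net downslope force is 78.479 − 28.653 = 49.826 N and a = 49.826 / 10.6 = 4.7006 m/s².
Starting from rest, L = ½at², so t = √(2L/a) = √(2 × 6.6 / 4.7006) = 1.6758 s.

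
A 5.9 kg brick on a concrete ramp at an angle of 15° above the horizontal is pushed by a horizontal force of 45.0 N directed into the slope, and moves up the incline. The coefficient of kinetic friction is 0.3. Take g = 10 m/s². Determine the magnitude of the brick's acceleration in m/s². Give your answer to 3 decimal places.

1.289 m/s²

The horizontal push has components F cos 15° = 45.0 × 0.9659 = 43.465 N up the incline and F sin 15° = 45.0 × 0.2588 = 11.646 N pressing into the surface.
The normal force is therefore N = mg cos 15° + F sin 15° = 56.988 + 11.646 = 68.634 N, and kinetic friction down the slope is μN = 0.3 × 68.634 = 20.590 N.
Along the incline: F cos 15° − mg sin 15° − μN = ma, so 43.465 − 15.269 − 20.590 = 5.9 a, giving a = 1.2892 m/s².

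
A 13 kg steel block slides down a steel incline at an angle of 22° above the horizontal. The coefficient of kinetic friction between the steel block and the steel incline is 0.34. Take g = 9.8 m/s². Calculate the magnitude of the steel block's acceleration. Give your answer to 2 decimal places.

Resolving the weight along the incline: the component pulling the steel block down the slope is mg sin 22° = 13 × 9.8 × 0.3746 = 47.724 N, and the normal force is N = mg cos 22° = 13 × 9.8 × 0.9272 = 118.125 N.
Kinetic friction acts up the slope with magnitude f = μN = 0.34 × 118.125 = 40.163 N.
Net force along the incline is 47.724 − 40.163 = 7.561 N, so a = 7.561 / 13 = 0.5816 m/s².

0.58 m/s²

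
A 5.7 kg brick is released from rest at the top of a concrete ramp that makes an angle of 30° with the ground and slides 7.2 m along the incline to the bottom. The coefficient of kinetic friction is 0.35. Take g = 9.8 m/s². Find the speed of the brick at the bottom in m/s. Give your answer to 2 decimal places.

The weight component along the incline is mg sin 30° = 27.930 N and the normal force is N = mg cos 30° = 48.376 N.
Friction up the slope is f = μN = 0.35 × 48.376 = 16.932 N, so the net downslope force is 27.930 − 16.932 = 10.998 N and a = 10.998 / 5.7 = 1.9295 m/s².
Starting from rest over a distance of 7.2 m, v² = 2aL = 2 × 1.9295 × 7.2 = 27.7848, so v = 5.2711 m/s.

5.27 m/s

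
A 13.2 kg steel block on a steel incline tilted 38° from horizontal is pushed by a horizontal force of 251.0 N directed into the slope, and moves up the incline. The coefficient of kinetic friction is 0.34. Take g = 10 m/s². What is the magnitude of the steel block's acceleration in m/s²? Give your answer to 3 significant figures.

2.17 m/s²

The horizontal push has components F cos 38° = 251.0 × 0.7880 = 197.788 N up the incline and F sin 38° = 251.0 × 0.6157 = 154.541 N pressing into the surface.
The normal force is therefore N = mg cos 38° + F sin 38° = 104.016 + 154.541 = 258.557 N, and kinetic friction down the slope is μN = 0.34 × 258.557 = 87.909 N.
Along the incline: F cos 38° − mg sin 38° − μN = ma, so 197.788 − 81.272 − 87.909 = 13.2 a, giving a = 2.1672 m/s².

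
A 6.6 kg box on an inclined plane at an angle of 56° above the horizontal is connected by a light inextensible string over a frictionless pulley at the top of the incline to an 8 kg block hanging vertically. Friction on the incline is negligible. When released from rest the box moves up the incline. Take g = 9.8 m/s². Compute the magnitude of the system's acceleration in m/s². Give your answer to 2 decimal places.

For the box on the incline: the weight component along the slope is m₁g sin 56° = 6.6 × 9.8 × 0.8290 = 53.620 N and the normal force is N = m₁g cos 56° = 36.169 N.
Newton's second law for the box (up-slope positive): T − 53.620 = 6.6 a. For the hanging block (downward positive): 8 × 9.8 − T = 8 a.
Adding the two equations eliminates T: 24.780 = 14.6 a, so a = 1.6973 m/s².

1.70 m/s²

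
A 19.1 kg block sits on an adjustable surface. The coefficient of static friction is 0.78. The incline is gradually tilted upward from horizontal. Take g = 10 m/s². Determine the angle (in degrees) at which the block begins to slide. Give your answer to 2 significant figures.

At the threshold of sliding, static friction is at its maximum μ_s N and exactly balances the weight component along the incline: mg sin θ = μ_s mg cos θ.
Hence tan θ = μ_s = 0.78, so θ = arctan(0.78) = 37.9542°.

38°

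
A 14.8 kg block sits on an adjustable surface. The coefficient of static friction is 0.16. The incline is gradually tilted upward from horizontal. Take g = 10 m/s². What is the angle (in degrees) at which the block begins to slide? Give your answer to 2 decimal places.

9.09°

At the threshold of sliding, static friction is at its maximum μ_s N and exactly balances the weight component along the incline: mg sin θ = μ_s mg cos θ.
Hence tan θ = μ_s = 0.16, so θ = arctan(0.16) = 9.0903°.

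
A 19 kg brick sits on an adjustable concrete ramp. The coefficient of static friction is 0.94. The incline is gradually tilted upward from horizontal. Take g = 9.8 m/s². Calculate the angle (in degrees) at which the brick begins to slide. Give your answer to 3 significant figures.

At the threshold of sliding, static friction is at its maximum μ_s N and exactly balances the weight component along the incline: mg sin θ = μ_s mg cos θ.
Hence tan θ = μ_s = 0.94, so θ = arctan(0.94) = 43.2285°.

43.2°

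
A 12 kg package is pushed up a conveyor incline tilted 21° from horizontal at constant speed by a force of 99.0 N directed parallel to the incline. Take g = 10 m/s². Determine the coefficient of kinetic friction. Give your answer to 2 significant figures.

At constant speed ΣF = 0 along the incline. The applied 99.0 N acts up the slope; the weight component mg sin 21° = 43.004 N and kinetic friction μN both act down the slope.
So 99.0 = 43.004 + μ × 112.030, giving μ = (99.0 − 43.004) / 112.030 = 0.4998.

0.50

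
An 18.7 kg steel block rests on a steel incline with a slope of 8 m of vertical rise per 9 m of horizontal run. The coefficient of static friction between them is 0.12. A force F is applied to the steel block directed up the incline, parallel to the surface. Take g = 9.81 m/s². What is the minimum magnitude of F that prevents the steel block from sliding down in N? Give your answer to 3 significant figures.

The normal force is N = mg cos 41.63° = 137.110 N. With F at its minimum the steel block is on the verge of sliding down, so static friction is at its maximum μ_s N = 0.12 × 137.110 = 16.453 N and acts up the slope.
Equilibrium along the incline: F + μ_s N = mg sin 41.63°, so F = 121.876 − 16.453 = 105.423 N.

105 N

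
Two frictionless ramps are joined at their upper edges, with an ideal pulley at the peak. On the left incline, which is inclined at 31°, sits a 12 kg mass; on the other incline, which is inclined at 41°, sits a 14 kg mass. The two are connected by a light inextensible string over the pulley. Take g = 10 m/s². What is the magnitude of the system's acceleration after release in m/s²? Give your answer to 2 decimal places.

Resolve each weight along its own incline: the 12 kg mass has component 12 × 10 × sin 31° = 61.805 N down its slope, and the 14 kg mass has 14 × 10 × sin 41° = 91.848 N down its slope.
The 14 kg side's 91.848 N exceeds the other side's 61.805 N, so that mass slides down and the 12 kg mass slides up. Taking that direction as positive, Newton's second law for the whole system gives 91.848 − 61.805 = (12 + 14) a, so a = 30.043 / 26 = 1.1555 m/s².

1.16 m/s²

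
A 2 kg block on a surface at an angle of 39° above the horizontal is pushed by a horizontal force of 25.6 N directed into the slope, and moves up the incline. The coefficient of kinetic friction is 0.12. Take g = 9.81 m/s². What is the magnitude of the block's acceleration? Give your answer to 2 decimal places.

1.89 m/s²

The horizontal push has components F cos 39° = 25.6 × 0.7771 = 19.894 N up the incline and F sin 39° = 25.6 × 0.6293 = 16.110 N pressing into the surface.
The normal force is therefore N = mg cos 39° + F sin 39° = 15.247 + 16.110 = 31.357 N, and kinetic friction down the slope is μN = 0.12 × 31.357 = 3.763 N.
Along the incline: F cos 39° − mg sin 39° − μN = ma, so 19.894 − 12.347 − 3.763 = 2 a, giving a = 1.8920 m/s².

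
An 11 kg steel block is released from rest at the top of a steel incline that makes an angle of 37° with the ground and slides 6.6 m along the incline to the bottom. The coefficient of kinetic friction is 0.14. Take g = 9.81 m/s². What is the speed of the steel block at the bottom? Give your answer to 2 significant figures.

8.0 m/s

The weight component along the incline is mg sin 37° = 64.942 N and the normal force is N = mg cos 37° = 86.181 N.
Friction up the slope is f = μN = 0.14 × 86.181 = 12.065 N, so the net downslope force is 64.942 − 12.065 = 52.877 N and a = 52.877 / 11 = 4.8070 m/s².
Starting from rest over a distance of 6.6 m, v² = 2aL = 2 × 4.8070 × 6.6 = 63.4524, so v = 7.9657 m/s.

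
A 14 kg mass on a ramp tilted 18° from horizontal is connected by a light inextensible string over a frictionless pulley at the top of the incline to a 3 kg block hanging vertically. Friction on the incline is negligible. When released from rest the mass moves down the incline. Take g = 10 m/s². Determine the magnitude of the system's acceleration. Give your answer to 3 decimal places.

0.780 m/s²

For the mass on the incline: the weight component along the slope is m₁g sin 18° = 14 × 10 × 0.3090 = 43.260 N and the normal force is N = m₁g cos 18° = 133.148 N.
Newton's second law for the mass (down-slope positive): 43.260 − T = 14 a. For the hanging block (upward positive): T − 3 × 10 = 3 a.
Adding the two equations eliminates T: 13.260 = 17 a, so a = 0.7800 m/s².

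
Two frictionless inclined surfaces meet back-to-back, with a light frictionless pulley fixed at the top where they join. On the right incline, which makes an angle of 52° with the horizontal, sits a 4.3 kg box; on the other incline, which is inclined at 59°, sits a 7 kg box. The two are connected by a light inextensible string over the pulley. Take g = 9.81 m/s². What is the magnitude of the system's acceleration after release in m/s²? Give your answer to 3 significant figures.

2.27 m/s²

Resolve each weight along its own incline: the 4.3 kg mass has component 4.3 × 9.81 × sin 52° = 33.241 N down its slope, and the 7 kg mass has 7 × 9.81 × sin 59° = 58.862 N down its slope.
The 7 kg side's 58.862 N exceeds the other side's 33.241 N, so that mass slides down and the 4.3 kg mass slides up. Taking that direction as positive, Newton's second law for the whole system gives 58.862 − 33.241 = (4.3 + 7) a, so a = 25.621 / 11.3 = 2.2673 m/s².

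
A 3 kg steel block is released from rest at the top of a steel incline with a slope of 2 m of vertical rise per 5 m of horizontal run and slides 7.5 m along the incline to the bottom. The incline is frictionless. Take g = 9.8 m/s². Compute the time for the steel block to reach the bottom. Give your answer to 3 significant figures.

2.03 s

The weight component along the incline is mg sin 21.80° = 10.919 N and the normal force is N = mg cos 21.80° = 27.297 N.
With no friction, a = g sin 21.80° = 3.6396 m/s².
Starting from rest, L = ½at², so t = √(2L/a) = √(2 × 7.5 / 3.6396) = 2.0301 s.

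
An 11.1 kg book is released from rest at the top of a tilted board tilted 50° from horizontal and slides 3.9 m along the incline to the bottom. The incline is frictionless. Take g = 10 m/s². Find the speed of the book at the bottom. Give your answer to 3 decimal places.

7.730 m/s

The weight component along the incline is mg sin 50° = 85.031 N and the normal force is N = mg cos 50° = 71.349 N.
With no friction, a = g sin 50° = 7.6604 m/s².
Starting from rest over a distance of 3.9 m, v² = 2aL = 2 × 7.6604 × 3.9 = 59.7511, so v = 7.7299 m/s.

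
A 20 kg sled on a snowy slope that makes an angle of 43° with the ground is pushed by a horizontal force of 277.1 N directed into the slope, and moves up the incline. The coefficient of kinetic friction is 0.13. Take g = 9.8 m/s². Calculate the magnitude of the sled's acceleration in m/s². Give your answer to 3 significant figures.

1.29 m/s²

The horizontal push has components F cos 43° = 277.1 × 0.7314 = 202.671 N up the incline and F sin 43° = 277.1 × 0.6820 = 188.982 N pressing into the surface.
The normal force is therefore N = mg cos 43° + F sin 43° = 143.354 + 188.982 = 332.336 N, and kinetic friction down the slope is μN = 0.13 × 332.336 = 43.204 N.
Along the incline: F cos 43° − mg sin 43° − μN = ma, so 202.671 − 133.672 − 43.204 = 20 a, giving a = 1.2897 m/s².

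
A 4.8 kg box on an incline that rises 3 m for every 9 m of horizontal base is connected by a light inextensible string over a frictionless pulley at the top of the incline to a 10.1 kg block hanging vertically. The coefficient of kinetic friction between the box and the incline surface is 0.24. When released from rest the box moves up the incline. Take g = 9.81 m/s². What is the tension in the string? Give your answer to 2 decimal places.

For the box on the incline: the weight component along the slope is m₁g sin 18.43° = 4.8 × 9.81 × 0.3162 = 14.889 N and the normal force is N = m₁g cos 18.43° = 44.672 N.
Kinetic friction opposes the box's motion up the incline: f = μN = 0.24 × 44.672 = 10.721 N acting down the slope.
Newton's second law for the box (up-slope positive): T − 14.889 − 10.721 = 4.8 a. For the hanging block (downward positive): 10.1 × 9.81 − T = 10.1 a.
Adding the two equations eliminates T: 73.471 = 14.9 a, so a = 4.9309 m/s².
Then from the hanging block's equation, T = 10.1 × (9.81 − 4.9309) = 49.279 N.

49.28 N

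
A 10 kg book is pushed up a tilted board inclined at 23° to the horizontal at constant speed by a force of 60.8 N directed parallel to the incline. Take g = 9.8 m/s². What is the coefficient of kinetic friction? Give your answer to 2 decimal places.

At constant speed ΣF = 0 along the incline. The applied 60.8 N acts up the slope; the weight component mg sin 23° = 38.292 N and kinetic friction μN both act down the slope.
So 60.8 = 38.292 + μ × 90.209, giving μ = (60.8 − 38.292) / 90.209 = 0.2495.

0.25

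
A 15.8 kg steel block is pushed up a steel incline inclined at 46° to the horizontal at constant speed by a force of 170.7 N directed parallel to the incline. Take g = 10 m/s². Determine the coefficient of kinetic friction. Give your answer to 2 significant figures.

At constant speed ΣF = 0 along the incline. The applied 170.7 N acts up the slope; the weight component mg sin 46° = 113.656 N and kinetic friction μN both act down the slope.
So 170.7 = 113.656 + μ × 109.756, giving μ = (170.7 − 113.656) / 109.756 = 0.5197.

0.52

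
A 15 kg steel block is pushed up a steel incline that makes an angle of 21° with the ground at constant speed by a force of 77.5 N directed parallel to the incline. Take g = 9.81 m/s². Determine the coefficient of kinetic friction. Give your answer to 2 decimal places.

At constant speed ΣF = 0 along the incline. The applied 77.5 N acts up the slope; the weight component mg sin 21° = 52.734 N and kinetic friction μN both act down the slope.
So 77.5 = 52.734 + μ × 137.376, giving μ = (77.5 − 52.734) / 137.376 = 0.1803.

0.18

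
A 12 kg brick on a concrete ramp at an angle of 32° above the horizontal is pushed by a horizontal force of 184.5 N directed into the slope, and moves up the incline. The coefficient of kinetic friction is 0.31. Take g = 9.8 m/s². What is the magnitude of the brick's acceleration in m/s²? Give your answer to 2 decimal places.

The horizontal push has components F cos 32° = 184.5 × 0.8480 = 156.456 N up the incline and F sin 32° = 184.5 × 0.5299 = 97.767 N pressing into the surface.
The normal force is therefore N = mg cos 32° + F sin 32° = 99.725 + 97.767 = 197.492 N, and kinetic friction down the slope is μN = 0.31 × 197.492 = 61.223 N.
Along the incline: F cos 32° − mg sin 32° − μN = ma, so 156.456 − 62.316 − 61.223 = 12 a, giving a = 2.7431 m/s².

2.74 m/s²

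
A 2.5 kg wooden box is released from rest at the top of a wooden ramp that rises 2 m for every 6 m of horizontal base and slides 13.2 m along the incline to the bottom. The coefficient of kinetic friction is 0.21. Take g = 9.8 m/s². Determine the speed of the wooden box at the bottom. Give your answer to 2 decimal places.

The weight component along the incline is mg sin 18.43° = 7.748 N and the normal force is N = mg cos 18.43° = 23.243 N.
Friction up the slope is f = μN = 0.21 × 23.243 = 4.881 N, so the net downslope force is 7.748 − 4.881 = 2.867 N and a = 2.867 / 2.5 = 1.1468 m/s².
Starting from rest over a distance of 13.2 m, v² = 2aL = 2 × 1.1468 × 13.2 = 30.2755, so v = 5.5023 m/s.

5.50 m/s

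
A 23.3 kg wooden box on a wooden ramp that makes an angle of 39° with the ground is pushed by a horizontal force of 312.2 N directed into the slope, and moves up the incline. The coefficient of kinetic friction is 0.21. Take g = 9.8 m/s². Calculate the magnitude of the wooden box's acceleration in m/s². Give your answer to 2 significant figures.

0.88 m/s²

The horizontal push has components F cos 39° = 312.2 × 0.7771 = 242.611 N up the incline and F sin 39° = 312.2 × 0.6293 = 196.467 N pressing into the surface.
The normal force is therefore N = mg cos 39° + F sin 39° = 177.443 + 196.467 = 373.910 N, and kinetic friction down the slope is μN = 0.21 × 373.910 = 78.521 N.
Along the incline: F cos 39° − mg sin 39° − μN = ma, so 242.611 − 143.694 − 78.521 = 23.3 a, giving a = 0.8754 m/s².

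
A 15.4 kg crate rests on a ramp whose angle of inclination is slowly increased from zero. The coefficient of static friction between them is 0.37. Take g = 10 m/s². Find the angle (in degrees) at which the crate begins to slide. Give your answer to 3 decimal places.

At the threshold of sliding, static friction is at its maximum μ_s N and exactly balances the weight component along the incline: mg sin θ = μ_s mg cos θ.
Hence tan θ = μ_s = 0.37, so θ = arctan(0.37) = 20.3045°.

20.304°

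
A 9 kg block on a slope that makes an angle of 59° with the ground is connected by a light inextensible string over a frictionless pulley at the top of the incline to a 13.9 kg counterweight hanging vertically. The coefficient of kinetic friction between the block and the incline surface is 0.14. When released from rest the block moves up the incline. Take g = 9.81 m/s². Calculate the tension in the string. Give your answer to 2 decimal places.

For the block on the incline: the weight component along the slope is m₁g sin 59° = 9 × 9.81 × 0.8572 = 75.682 N and the normal force is N = m₁g cos 59° = 45.473 N.
Kinetic friction opposes the block's motion up the incline: f = μN = 0.14 × 45.473 = 6.366 N acting down the slope.
Newton's second law for the block (up-slope positive): T − 75.682 − 6.366 = 9 a. For the hanging counterweight (downward positive): 13.9 × 9.81 − T = 13.9 a.
Adding the two equations eliminates T: 54.311 = 22.9 a, so a = 2.3717 m/s².
Then from the hanging counterweight's equation, T = 13.9 × (9.81 − 2.3717) = 103.392 N.

103.39 N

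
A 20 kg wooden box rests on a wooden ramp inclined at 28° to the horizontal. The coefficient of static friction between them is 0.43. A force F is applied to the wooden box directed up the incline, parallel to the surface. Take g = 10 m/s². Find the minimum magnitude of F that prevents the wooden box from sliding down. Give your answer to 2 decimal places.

17.96 N

The normal force is N = mg cos 28° = 176.590 N. With F at its minimum the wooden box is on the verge of sliding down, so static friction is at its maximum μ_s N = 0.43 × 176.590 = 75.934 N and acts up the slope.
Equilibrium along the incline: F + μ_s N = mg sin 28°, so F = 93.894 − 75.934 = 17.960 N.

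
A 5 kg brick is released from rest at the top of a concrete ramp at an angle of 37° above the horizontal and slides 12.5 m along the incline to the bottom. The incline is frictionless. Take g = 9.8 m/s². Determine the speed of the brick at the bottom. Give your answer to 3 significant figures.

12.1 m/s

The weight component along the incline is mg sin 37° = 29.489 N and the normal force is N = mg cos 37° = 39.133 N.
With no friction, a = g sin 37° = 5.8978 m/s².
Starting from rest over a distance of 12.5 m, v² = 2aL = 2 × 5.8978 × 12.5 = 147.4450, so v = 12.1427 m/s.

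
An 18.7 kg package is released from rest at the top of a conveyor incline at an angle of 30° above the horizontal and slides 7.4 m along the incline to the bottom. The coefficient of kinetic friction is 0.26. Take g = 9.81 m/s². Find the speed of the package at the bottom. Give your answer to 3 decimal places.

6.317 m/s

The weight component along the incline is mg sin 30° = 91.723 N and the normal force is N = mg cos 30° = 158.870 N.
Friction up the slope is f = μN = 0.26 × 158.870 = 41.306 N, so the net downslope force is 91.723 − 41.306 = 50.417 N and a = 50.417 / 18.7 = 2.6961 m/s².
Starting from rest over a distance of 7.4 m, v² = 2aL = 2 × 2.6961 × 7.4 = 39.9023, so v = 6.3168 m/s.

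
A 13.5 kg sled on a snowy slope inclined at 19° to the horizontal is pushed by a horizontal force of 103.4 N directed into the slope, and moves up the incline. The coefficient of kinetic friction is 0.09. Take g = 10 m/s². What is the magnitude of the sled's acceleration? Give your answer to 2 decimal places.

2.91 m/s²

The horizontal push has components F cos 19° = 103.4 × 0.9455 = 97.765 N up the incline and F sin 19° = 103.4 × 0.3256 = 33.667 N pressing into the surface.
The normal force is therefore N = mg cos 19° + F sin 19° = 127.642 + 33.667 = 161.309 N, and kinetic friction down the slope is μN = 0.09 × 161.309 = 14.518 N.
Along the incline: F cos 19° − mg sin 19° − μN = ma, so 97.765 − 43.956 − 14.518 = 13.5 a, giving a = 2.9104 m/s².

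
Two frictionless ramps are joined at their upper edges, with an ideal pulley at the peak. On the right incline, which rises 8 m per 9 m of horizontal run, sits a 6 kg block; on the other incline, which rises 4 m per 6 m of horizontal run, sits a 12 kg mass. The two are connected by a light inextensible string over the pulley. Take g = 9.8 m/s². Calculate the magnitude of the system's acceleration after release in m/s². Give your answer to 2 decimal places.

1.45 m/s²

Resolve each weight along its own incline: the 6 kg mass has component 6 × 9.8 × sin 41.63° = 39.065 N down its slope, and the 12 kg mass has 12 × 9.8 × sin 33.69° = 65.233 N down its slope.
The 12 kg side's 65.233 N exceeds the other side's 39.065 N, so that mass slides down and the 6 kg mass slides up. Taking that direction as positive, Newton's second law for the whole system gives 65.233 − 39.065 = (6 + 12) a, so a = 26.168 / 18 = 1.4538 m/s².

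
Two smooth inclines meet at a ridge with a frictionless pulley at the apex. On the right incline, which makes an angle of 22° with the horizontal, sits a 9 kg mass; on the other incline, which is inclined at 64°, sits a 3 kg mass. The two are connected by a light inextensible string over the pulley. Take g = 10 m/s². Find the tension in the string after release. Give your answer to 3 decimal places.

Resolve each weight along its own incline: the 9 kg mass has component 9 × 10 × sin 22° = 33.715 N down its slope, and the 3 kg mass has 3 × 10 × sin 64° = 26.964 N down its slope.
The 9 kg side's 33.715 N exceeds the other side's 26.964 N, so that mass slides down and the 3 kg mass slides up. Taking that direction as positive, Newton's second law for the whole system gives 33.715 − 26.964 = (9 + 3) a, so a = 6.751 / 12 = 0.5626 m/s².
For the 3 kg mass (up-slope positive): T − 26.964 = 3 × 0.5626, so T = 28.652 N.

28.652 N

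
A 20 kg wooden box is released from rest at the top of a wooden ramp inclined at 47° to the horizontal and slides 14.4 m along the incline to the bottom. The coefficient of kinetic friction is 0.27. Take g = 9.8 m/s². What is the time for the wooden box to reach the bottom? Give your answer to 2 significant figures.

2.3 s

The weight component along the incline is mg sin 47° = 143.345 N and the normal force is N = mg cos 47° = 133.672 N.
Friction up the slope is f = μN = 0.27 × 133.672 = 36.091 N, so the net downslope force is 143.345 − 36.091 = 107.254 N and a = 107.254 / 20 = 5.3627 m/s².
Starting from rest, L = ½at², so t = √(2L/a) = √(2 × 14.4 / 5.3627) = 2.3174 s.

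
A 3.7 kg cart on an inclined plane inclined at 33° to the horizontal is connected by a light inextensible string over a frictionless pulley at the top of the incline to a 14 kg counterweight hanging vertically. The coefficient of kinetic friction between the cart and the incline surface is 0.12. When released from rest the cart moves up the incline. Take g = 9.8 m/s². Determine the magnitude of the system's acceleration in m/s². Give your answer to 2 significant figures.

6.4 m/s²

For the cart on the incline: the weight component along the slope is m₁g sin 33° = 3.7 × 9.8 × 0.5446 = 19.747 N and the normal force is N = m₁g cos 33° = 30.410 N.
Kinetic friction opposes the cart's motion up the incline: f = μN = 0.12 × 30.410 = 3.649 N acting down the slope.
Newton's second law for the cart (up-slope positive): T − 19.747 − 3.649 = 3.7 a. For the hanging counterweight (downward positive): 14 × 9.8 − T = 14 a.
Adding the two equations eliminates T: 113.804 = 17.7 a, so a = 6.4296 m/s².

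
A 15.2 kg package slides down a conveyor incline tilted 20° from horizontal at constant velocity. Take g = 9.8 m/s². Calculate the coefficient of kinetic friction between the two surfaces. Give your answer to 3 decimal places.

0.364

At constant velocity the net force along the incline is zero: mg sin 20° = μ mg cos 20°.
So μ = tan 20° = 0.3420 / 0.9397 = 0.3639.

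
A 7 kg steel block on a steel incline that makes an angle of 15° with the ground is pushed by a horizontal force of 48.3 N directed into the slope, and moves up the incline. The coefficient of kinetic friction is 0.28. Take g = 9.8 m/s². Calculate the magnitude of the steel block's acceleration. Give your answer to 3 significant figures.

The horizontal push has components F cos 15° = 48.3 × 0.9659 = 46.653 N up the incline and F sin 15° = 48.3 × 0.2588 = 12.500 N pressing into the surface.
The normal force is therefore N = mg cos 15° + F sin 15° = 66.261 + 12.500 = 78.761 N, and kinetic friction down the slope is μN = 0.28 × 78.761 = 22.053 N.
Along the incline: F cos 15° − mg sin 15° − μN = ma, so 46.653 − 17.754 − 22.053 = 7 a, giving a = 0.9780 m/s².

0.978 m/s²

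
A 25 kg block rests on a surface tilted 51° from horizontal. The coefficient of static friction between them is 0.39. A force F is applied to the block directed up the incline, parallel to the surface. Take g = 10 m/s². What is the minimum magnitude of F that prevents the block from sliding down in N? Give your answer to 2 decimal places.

The normal force is N = mg cos 51° = 157.330 N. With F at its minimum the block is on the verge of sliding down, so static friction is at its maximum μ_s N = 0.39 × 157.330 = 61.359 N and acts up the slope.
Equilibrium along the incline: F + μ_s N = mg sin 51°, so F = 194.286 − 61.359 = 132.927 N.

132.93 N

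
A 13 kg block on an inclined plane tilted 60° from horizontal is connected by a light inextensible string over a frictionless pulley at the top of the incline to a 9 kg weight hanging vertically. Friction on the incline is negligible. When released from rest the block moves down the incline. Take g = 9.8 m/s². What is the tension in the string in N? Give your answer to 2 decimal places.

97.25 N

For the block on the incline: the weight component along the slope is m₁g sin 60° = 13 × 9.8 × 0.8660 = 110.328 N and the normal force is N = m₁g cos 60° = 63.700 N.
Newton's second law for the block (down-slope positive): 110.328 − T = 13 a. For the hanging weight (upward positive): T − 9 × 9.8 = 9 a.
Adding the two equations eliminates T: 22.128 = 22 a, so a = 1.0058 m/s².
Then from the hanging weight's equation, T = 9 × (9.8 + 1.0058) = 97.252 N.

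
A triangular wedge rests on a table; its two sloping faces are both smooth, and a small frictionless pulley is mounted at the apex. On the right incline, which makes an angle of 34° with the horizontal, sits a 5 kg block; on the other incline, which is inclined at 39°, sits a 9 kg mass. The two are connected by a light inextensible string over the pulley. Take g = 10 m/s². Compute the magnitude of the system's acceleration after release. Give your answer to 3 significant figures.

Resolve each weight along its own incline: the 5 kg mass has component 5 × 10 × sin 34° = 27.960 N down its slope, and the 9 kg mass has 9 × 10 × sin 39° = 56.639 N down its slope.
The 9 kg side's 56.639 N exceeds the other side's 27.960 N, so that mass slides down and the 5 kg mass slides up. Taking that direction as positive, Newton's second law for the whole system gives 56.639 − 27.960 = (5 + 9) a, so a = 28.679 / 14 = 2.0485 m/s².

2.05 m/s²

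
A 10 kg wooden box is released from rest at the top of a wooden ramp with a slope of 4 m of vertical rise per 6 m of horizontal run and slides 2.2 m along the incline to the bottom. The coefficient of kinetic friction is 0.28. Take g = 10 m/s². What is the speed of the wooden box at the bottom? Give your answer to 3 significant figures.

3.76 m/s

The weight component along the incline is mg sin 33.69° = 55.470 N and the normal force is N = mg cos 33.69° = 83.205 N.
Friction up the slope is f = μN = 0.28 × 83.205 = 23.297 N, so the net downslope force is 55.470 − 23.297 = 32.173 N and a = 32.173 / 10 = 3.2173 m/s².
Starting from rest over a distance of 2.2 m, v² = 2aL = 2 × 3.2173 × 2.2 = 14.1561, so v = 3.7625 m/s.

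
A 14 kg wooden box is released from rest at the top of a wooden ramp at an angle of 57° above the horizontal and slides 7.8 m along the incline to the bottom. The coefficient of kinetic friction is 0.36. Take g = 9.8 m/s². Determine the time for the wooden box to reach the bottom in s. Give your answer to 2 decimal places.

1.57 s

The weight component along the incline is mg sin 57° = 115.066 N and the normal force is N = mg cos 57° = 74.724 N.
Friction up the slope is f = μN = 0.36 × 74.724 = 26.901 N, so the net downslope force is 115.066 − 26.901 = 88.165 N and a = 88.165 / 14 = 6.2975 m/s².
Starting from rest, L = ½at², so t = √(2L/a) = √(2 × 7.8 / 6.2975) = 1.5739 s.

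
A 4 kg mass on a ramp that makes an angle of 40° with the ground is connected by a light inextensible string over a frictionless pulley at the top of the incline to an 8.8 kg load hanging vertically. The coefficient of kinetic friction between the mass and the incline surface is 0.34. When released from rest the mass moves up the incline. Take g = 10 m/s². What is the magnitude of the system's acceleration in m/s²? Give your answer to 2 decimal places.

For the mass on the incline: the weight component along the slope is m₁g sin 40° = 4 × 10 × 0.6428 = 25.712 N and the normal force is N = m₁g cos 40° = 30.642 N.
Kinetic friction opposes the mass's motion up the incline: f = μN = 0.34 × 30.642 = 10.418 N acting down the slope.
Newton's second law for the mass (up-slope positive): T − 25.712 − 10.418 = 4 a. For the hanging load (downward positive): 8.8 × 10 − T = 8.8 a.
Adding the two equations eliminates T: 51.870 = 12.8 a, so a = 4.0523 m/s².

4.05 m/s²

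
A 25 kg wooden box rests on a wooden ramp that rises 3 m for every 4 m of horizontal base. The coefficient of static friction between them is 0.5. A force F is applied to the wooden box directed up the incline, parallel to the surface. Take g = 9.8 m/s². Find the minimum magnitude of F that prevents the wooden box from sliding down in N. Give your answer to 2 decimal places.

49.00 N

The normal force is N = mg cos 36.87° = 196.000 N. With F at its minimum the wooden box is on the verge of sliding down, so static friction is at its maximum μ_s N = 0.5 × 196.000 = 98.000 N and acts up the slope.
Equilibrium along the incline: F + μ_s N = mg sin 36.87°, so F = 147.000 − 98.000 = 49.000 N.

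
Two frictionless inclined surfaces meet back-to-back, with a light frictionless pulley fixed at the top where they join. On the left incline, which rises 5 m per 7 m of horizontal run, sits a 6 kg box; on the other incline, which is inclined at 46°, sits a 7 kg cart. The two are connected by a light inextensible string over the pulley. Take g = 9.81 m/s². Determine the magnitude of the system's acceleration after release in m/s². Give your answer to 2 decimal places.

1.17 m/s²

Resolve each weight along its own incline: the 6 kg mass has component 6 × 9.81 × sin 35.54° = 34.212 N down its slope, and the 7 kg mass has 7 × 9.81 × sin 46° = 49.397 N down its slope.
The 7 kg side's 49.397 N exceeds the other side's 34.212 N, so that mass slides down and the 6 kg mass slides up. Taking that direction as positive, Newton's second law for the whole system gives 49.397 − 34.212 = (6 + 7) a, so a = 15.185 / 13 = 1.1681 m/s².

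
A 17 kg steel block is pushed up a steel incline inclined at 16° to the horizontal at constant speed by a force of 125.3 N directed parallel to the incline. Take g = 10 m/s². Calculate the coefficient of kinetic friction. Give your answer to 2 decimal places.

0.48

At constant speed ΣF = 0 along the incline. The applied 125.3 N acts up the slope; the weight component mg sin 16° = 46.858 N and kinetic friction μN both act down the slope.
So 125.3 = 46.858 + μ × 163.414, giving μ = (125.3 − 46.858) / 163.414 = 0.4800.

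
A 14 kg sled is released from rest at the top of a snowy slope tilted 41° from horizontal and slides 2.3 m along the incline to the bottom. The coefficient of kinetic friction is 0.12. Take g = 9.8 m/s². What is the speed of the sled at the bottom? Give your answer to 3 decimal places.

5.049 m/s

The weight component along the incline is mg sin 41° = 90.011 N and the normal force is N = mg cos 41° = 103.546 N.
Friction up the slope is f = μN = 0.12 × 103.546 = 12.426 N, so the net downslope force is 90.011 − 12.426 = 77.585 N and a = 77.585 / 14 = 5.5418 m/s².
Starting from rest over a distance of 2.3 m, v² = 2aL = 2 × 5.5418 × 2.3 = 25.4923, so v = 5.0490 m/s.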